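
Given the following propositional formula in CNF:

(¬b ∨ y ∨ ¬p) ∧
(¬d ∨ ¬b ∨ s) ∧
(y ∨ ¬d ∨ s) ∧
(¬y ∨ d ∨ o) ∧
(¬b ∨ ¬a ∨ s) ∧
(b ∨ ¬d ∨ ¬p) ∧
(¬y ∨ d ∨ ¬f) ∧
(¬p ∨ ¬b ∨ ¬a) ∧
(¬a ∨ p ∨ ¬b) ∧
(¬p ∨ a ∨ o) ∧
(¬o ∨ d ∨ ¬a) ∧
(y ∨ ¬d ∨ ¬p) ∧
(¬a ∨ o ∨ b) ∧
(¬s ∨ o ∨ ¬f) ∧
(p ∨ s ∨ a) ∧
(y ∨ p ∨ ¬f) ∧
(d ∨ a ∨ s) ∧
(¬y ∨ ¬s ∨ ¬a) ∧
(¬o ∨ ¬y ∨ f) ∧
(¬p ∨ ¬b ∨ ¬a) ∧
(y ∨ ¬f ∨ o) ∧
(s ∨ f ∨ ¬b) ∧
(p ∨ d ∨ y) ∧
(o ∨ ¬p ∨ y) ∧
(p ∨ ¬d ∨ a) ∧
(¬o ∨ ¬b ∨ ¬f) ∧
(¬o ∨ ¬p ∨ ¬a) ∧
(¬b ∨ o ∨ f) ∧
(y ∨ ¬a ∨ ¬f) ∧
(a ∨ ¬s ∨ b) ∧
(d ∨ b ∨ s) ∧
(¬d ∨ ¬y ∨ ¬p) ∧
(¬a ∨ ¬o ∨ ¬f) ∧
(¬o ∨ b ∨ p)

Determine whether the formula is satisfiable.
No

No, the formula is not satisfiable.

No assignment of truth values to the variables can make all 34 clauses true simultaneously.

The formula is UNSAT (unsatisfiable).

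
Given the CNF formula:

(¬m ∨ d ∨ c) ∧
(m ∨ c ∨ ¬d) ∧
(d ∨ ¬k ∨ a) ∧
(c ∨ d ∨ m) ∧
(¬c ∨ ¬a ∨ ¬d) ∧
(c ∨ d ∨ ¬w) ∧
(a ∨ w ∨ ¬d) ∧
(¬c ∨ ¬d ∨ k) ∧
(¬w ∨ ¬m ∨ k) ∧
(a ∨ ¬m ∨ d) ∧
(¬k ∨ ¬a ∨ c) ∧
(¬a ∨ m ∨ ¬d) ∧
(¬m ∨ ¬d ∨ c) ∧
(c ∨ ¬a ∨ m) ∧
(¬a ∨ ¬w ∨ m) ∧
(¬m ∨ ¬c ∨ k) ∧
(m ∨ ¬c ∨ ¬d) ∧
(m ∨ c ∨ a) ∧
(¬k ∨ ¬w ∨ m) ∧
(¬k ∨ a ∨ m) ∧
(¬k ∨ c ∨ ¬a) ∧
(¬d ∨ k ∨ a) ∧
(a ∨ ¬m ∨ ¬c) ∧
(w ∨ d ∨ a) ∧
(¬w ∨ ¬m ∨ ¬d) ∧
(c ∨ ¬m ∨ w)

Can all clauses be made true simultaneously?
Yes

Yes, the formula is satisfiable.

One satisfying assignment is: c=True, m=False, a=True, k=False, d=False, w=False

Verification: With this assignment, all 26 clauses evaluate to true.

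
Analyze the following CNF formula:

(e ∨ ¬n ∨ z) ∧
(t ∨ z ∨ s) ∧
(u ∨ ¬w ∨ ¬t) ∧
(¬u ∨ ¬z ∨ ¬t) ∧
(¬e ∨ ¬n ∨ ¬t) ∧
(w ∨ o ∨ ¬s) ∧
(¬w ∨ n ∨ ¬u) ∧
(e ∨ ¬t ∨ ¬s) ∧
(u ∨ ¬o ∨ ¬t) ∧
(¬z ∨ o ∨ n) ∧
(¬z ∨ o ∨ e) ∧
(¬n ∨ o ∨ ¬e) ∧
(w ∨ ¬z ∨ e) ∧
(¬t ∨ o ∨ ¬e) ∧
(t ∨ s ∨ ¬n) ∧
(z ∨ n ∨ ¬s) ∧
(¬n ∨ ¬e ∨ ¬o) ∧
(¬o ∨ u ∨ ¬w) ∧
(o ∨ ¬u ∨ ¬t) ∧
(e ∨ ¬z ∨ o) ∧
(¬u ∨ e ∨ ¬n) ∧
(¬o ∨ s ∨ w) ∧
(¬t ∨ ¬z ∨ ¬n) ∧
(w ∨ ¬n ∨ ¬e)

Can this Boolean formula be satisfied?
Yes

Yes, the formula is satisfiable.

One satisfying assignment is: e=False, t=True, o=False, z=False, w=False, s=False, n=False, u=False

Verification: With this assignment, all 24 clauses evaluate to true.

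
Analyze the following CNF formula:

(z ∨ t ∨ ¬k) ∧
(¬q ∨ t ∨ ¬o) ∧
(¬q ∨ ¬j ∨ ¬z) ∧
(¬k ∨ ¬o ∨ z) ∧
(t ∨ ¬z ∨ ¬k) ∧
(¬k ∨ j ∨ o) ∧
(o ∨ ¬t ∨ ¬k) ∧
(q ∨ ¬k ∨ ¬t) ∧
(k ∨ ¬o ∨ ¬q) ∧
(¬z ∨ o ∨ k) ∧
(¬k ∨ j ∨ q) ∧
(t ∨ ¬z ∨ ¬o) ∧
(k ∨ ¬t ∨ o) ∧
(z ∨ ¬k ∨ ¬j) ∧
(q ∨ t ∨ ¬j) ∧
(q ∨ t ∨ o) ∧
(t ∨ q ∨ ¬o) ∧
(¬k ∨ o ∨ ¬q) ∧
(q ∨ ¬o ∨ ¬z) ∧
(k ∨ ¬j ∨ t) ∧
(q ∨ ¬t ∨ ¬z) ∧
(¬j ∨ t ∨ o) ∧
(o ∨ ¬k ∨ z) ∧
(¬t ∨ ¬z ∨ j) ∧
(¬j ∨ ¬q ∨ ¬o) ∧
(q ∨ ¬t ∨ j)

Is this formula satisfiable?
Yes

Yes, the formula is satisfiable.

One satisfying assignment is: z=False, q=True, j=False, k=False, t=False, o=False

Verification: With this assignment, all 26 clauses evaluate to true.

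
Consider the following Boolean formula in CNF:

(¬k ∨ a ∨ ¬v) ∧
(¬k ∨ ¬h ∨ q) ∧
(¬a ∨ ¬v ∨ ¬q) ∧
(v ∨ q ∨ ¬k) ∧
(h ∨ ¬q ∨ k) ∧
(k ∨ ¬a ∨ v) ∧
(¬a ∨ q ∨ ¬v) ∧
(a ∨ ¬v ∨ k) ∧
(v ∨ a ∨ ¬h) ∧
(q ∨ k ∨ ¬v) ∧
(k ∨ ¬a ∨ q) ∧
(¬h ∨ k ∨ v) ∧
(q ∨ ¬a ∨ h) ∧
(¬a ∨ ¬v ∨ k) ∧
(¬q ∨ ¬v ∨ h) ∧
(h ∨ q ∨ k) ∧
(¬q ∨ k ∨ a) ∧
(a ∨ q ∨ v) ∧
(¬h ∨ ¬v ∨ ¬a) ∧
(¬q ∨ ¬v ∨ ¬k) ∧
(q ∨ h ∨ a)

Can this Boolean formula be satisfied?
Yes

Yes, the formula is satisfiable.

One satisfying assignment is: q=True, h=False, a=False, k=True, v=False

Verification: With this assignment, all 21 clauses evaluate to true.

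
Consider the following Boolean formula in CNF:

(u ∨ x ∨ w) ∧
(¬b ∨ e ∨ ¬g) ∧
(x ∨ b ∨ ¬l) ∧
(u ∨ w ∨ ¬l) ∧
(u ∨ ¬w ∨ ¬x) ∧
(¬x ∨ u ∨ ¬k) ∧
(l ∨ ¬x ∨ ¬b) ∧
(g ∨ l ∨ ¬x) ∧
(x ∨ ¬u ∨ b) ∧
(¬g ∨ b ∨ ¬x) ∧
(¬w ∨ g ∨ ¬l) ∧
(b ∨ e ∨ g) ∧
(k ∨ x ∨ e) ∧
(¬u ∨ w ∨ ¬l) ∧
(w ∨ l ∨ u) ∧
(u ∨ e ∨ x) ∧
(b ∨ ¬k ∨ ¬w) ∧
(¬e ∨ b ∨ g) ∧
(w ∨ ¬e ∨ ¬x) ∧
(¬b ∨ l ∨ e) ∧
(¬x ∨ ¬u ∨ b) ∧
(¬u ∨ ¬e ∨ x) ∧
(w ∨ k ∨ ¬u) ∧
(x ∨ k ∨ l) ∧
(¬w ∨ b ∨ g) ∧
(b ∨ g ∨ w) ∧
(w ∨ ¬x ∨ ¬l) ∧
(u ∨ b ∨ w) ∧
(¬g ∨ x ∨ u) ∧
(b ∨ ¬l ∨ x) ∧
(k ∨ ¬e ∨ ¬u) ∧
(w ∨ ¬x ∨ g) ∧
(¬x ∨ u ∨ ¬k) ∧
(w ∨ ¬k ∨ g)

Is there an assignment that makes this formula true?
Yes

Yes, the formula is satisfiable.

One satisfying assignment is: x=True, l=True, b=True, k=True, w=True, g=True, u=True, e=True

Verification: With this assignment, all 34 clauses evaluate to true.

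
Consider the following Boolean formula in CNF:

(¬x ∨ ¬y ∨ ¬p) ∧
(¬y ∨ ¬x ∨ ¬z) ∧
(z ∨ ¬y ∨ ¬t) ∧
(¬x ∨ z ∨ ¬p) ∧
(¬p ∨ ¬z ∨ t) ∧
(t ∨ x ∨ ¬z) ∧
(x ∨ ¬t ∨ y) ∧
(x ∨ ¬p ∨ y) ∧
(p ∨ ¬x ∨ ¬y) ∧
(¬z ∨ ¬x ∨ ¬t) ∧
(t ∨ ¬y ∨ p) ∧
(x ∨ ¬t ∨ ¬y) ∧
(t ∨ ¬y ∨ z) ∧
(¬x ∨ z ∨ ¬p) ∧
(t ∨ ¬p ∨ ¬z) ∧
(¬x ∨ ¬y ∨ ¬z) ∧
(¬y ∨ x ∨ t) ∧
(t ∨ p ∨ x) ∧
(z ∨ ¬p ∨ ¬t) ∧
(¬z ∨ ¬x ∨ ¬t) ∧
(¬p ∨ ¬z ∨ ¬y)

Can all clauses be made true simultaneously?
Yes

Yes, the formula is satisfiable.

One satisfying assignment is: t=False, p=False, y=False, z=False, x=True

Verification: With this assignment, all 21 clauses evaluate to true.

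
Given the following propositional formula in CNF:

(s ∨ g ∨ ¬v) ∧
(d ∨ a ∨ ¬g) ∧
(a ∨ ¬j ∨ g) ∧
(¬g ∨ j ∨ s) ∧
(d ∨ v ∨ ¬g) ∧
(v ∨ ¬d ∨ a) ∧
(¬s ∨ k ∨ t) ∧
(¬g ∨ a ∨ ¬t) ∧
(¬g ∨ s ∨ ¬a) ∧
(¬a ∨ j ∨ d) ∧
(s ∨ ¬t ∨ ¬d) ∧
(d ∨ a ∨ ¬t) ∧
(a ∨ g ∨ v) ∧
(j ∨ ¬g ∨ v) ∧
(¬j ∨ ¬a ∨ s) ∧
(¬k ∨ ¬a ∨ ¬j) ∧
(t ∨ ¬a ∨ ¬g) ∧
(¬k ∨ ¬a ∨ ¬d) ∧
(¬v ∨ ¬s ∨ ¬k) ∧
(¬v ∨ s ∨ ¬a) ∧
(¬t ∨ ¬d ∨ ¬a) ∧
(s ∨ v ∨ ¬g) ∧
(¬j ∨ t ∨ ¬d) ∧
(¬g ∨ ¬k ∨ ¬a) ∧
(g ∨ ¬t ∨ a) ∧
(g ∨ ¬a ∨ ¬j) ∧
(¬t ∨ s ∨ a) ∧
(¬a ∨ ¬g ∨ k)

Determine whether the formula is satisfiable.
Yes

Yes, the formula is satisfiable.

One satisfying assignment is: j=False, s=False, t=False, g=False, v=False, k=False, d=True, a=True

Verification: With this assignment, all 28 clauses evaluate to true.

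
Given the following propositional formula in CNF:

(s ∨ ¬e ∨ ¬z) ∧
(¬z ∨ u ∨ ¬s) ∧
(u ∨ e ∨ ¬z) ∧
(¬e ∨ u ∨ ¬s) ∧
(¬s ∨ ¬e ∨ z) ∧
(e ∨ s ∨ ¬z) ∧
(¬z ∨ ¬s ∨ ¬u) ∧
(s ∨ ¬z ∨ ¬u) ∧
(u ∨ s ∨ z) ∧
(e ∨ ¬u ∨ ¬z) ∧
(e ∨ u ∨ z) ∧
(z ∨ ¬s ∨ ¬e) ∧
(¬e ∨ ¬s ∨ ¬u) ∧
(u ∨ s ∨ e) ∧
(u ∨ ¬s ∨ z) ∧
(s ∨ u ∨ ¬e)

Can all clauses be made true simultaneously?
Yes

Yes, the formula is satisfiable.

One satisfying assignment is: u=True, s=True, e=False, z=False

Verification: With this assignment, all 16 clauses evaluate to true.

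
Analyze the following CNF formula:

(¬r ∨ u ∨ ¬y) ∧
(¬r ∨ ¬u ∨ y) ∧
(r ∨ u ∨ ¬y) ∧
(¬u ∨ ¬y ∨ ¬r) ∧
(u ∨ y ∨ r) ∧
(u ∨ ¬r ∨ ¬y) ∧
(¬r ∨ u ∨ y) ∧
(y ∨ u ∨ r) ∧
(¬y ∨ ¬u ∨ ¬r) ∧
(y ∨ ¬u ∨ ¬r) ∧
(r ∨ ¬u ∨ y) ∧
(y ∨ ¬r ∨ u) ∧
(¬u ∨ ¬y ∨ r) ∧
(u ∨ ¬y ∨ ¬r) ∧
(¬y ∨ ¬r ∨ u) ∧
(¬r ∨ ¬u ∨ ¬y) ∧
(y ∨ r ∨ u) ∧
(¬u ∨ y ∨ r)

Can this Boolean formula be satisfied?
No

No, the formula is not satisfiable.

No assignment of truth values to the variables can make all 18 clauses true simultaneously.

The formula is UNSAT (unsatisfiable).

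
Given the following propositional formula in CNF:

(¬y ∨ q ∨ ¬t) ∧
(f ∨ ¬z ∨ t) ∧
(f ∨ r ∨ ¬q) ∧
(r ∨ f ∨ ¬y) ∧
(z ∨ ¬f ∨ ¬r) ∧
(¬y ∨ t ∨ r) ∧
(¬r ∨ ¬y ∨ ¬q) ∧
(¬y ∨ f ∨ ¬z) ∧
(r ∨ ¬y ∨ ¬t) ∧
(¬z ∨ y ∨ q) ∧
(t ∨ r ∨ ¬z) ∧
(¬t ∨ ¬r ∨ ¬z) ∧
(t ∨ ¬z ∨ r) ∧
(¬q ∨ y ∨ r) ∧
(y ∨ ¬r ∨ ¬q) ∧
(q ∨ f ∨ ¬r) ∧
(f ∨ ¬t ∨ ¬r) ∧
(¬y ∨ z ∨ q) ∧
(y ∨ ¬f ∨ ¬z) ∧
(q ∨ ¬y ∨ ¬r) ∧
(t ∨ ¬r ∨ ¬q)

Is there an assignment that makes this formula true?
Yes

Yes, the formula is satisfiable.

One satisfying assignment is: q=False, z=False, t=False, y=False, f=False, r=False

Verification: With this assignment, all 21 clauses evaluate to true.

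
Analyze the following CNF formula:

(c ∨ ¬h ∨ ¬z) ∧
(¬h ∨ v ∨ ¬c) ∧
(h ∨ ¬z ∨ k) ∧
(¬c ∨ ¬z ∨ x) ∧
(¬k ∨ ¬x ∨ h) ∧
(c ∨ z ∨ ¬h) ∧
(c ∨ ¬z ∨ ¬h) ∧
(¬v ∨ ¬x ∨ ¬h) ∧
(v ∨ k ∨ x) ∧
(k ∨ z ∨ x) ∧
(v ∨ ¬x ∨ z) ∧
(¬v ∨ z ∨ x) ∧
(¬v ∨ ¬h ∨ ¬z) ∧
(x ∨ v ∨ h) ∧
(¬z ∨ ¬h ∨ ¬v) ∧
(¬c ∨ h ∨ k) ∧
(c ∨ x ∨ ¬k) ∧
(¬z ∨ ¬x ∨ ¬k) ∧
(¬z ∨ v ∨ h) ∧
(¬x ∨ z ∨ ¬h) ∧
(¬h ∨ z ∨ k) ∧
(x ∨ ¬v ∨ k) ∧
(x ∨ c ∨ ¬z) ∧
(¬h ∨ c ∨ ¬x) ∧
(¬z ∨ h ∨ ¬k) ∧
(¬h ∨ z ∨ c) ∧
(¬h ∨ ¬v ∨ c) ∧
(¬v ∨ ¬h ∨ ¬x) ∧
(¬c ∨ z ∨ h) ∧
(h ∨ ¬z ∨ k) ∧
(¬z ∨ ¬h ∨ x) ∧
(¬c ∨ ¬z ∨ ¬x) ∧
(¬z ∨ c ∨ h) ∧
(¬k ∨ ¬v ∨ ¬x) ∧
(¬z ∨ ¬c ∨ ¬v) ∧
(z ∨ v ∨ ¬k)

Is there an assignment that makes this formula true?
Yes

Yes, the formula is satisfiable.

One satisfying assignment is: z=False, k=False, x=True, v=True, h=False, c=False

Verification: With this assignment, all 36 clauses evaluate to true.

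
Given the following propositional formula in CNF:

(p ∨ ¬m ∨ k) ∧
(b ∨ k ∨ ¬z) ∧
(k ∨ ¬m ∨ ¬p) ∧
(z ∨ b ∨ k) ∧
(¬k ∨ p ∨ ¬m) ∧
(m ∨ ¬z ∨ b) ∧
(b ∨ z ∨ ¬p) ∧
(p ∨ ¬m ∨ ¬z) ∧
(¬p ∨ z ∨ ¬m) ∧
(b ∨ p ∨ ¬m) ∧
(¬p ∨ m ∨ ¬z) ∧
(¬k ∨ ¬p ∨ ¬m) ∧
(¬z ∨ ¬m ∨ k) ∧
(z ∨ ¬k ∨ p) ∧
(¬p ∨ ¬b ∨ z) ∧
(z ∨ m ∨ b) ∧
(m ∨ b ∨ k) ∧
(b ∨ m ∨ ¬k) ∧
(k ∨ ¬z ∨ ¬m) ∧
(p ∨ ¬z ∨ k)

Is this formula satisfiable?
Yes

Yes, the formula is satisfiable.

One satisfying assignment is: m=False, k=False, z=False, p=False, b=True

Verification: With this assignment, all 20 clauses evaluate to true.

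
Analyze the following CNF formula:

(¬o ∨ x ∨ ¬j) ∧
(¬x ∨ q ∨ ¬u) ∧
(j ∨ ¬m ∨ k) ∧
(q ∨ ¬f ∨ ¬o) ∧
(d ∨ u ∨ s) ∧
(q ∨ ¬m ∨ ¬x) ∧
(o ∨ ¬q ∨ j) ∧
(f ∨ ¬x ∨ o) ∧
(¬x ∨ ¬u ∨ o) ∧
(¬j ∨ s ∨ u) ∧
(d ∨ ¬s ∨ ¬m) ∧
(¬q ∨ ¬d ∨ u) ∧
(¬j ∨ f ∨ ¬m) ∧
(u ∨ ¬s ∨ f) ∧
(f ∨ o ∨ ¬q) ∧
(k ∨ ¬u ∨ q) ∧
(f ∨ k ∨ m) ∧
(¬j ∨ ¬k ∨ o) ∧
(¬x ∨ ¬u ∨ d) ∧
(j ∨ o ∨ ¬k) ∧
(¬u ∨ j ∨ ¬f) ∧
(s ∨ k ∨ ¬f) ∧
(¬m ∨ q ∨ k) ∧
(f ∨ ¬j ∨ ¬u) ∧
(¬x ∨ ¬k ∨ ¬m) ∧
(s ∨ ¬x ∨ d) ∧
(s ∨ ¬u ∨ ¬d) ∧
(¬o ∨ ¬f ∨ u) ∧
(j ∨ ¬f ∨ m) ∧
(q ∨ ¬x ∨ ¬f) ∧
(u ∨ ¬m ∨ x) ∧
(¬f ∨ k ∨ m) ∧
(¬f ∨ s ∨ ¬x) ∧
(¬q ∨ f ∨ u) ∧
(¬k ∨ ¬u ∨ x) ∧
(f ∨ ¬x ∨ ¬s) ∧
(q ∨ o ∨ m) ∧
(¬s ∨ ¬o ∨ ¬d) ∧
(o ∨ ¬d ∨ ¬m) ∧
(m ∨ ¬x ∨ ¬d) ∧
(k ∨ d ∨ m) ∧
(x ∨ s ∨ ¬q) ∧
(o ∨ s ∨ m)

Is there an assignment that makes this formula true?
Yes

Yes, the formula is satisfiable.

One satisfying assignment is: m=False, s=False, f=False, k=True, q=False, j=False, x=False, d=True, o=True, u=False

Verification: With this assignment, all 43 clauses evaluate to true.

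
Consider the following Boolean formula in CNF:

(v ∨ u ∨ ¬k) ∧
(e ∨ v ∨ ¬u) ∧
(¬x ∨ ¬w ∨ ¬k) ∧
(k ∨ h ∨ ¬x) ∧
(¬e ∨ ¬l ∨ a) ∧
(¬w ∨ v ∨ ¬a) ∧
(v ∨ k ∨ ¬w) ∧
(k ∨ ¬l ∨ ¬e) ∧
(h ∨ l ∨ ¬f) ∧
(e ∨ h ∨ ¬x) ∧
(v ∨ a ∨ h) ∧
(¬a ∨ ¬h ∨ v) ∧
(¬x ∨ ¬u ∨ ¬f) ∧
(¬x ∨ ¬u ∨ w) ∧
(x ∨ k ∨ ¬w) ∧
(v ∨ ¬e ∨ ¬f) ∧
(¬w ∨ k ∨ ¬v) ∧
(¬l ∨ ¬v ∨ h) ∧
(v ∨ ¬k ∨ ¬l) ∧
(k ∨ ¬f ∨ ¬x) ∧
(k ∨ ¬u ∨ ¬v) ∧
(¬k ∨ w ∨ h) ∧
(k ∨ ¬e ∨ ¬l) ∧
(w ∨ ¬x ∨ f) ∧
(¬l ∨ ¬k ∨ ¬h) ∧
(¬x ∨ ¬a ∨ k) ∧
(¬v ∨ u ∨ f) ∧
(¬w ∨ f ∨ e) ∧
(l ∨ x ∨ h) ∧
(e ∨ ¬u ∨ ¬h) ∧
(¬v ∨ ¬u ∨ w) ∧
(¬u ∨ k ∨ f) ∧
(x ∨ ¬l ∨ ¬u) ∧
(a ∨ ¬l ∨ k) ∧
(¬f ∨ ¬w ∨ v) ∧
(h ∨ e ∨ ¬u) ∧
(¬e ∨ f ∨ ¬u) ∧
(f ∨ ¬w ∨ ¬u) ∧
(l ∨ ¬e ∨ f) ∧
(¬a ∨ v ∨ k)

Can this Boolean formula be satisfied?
Yes

Yes, the formula is satisfiable.

One satisfying assignment is: w=False, h=True, l=False, f=False, x=False, u=False, e=False, k=False, a=False, v=False

Verification: With this assignment, all 40 clauses evaluate to true.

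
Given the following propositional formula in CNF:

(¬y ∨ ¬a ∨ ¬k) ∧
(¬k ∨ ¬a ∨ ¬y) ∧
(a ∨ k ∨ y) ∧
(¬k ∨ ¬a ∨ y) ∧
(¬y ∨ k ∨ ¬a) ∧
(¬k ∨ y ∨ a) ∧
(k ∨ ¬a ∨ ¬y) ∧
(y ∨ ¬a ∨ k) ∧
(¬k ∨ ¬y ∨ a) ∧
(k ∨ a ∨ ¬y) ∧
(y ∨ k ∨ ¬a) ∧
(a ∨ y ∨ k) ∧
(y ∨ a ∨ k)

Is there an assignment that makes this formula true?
No

No, the formula is not satisfiable.

No assignment of truth values to the variables can make all 13 clauses true simultaneously.

The formula is UNSAT (unsatisfiable).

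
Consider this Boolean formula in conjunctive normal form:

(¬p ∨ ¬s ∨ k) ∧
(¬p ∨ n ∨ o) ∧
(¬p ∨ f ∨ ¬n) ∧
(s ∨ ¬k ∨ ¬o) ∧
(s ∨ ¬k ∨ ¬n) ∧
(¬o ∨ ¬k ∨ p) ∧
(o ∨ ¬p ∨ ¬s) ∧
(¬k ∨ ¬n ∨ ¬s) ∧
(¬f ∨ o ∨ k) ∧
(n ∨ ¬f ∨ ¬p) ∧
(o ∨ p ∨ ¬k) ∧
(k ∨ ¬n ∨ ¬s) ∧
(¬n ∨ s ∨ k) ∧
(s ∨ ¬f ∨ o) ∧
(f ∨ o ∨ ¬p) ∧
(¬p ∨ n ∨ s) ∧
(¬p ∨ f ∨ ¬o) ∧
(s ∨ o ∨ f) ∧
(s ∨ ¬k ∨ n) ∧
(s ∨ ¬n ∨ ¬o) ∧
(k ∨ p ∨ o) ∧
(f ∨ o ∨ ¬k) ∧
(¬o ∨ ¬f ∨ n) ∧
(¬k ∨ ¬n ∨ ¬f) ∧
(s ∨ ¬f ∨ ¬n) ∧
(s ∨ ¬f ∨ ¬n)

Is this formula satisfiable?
Yes

Yes, the formula is satisfiable.

One satisfying assignment is: k=False, f=False, n=False, s=False, p=False, o=True

Verification: With this assignment, all 26 clauses evaluate to true.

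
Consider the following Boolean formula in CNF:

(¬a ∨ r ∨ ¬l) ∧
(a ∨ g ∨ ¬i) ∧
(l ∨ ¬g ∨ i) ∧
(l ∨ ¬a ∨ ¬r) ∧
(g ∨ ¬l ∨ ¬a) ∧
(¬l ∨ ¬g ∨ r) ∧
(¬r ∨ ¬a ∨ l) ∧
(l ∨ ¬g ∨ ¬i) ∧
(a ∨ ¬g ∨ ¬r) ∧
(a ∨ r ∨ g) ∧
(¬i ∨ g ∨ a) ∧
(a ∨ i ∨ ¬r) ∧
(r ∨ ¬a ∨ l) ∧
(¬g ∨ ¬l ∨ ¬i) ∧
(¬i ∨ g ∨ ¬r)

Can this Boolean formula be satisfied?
Yes

Yes, the formula is satisfiable.

One satisfying assignment is: l=True, g=True, r=True, a=True, i=False

Verification: With this assignment, all 15 clauses evaluate to true.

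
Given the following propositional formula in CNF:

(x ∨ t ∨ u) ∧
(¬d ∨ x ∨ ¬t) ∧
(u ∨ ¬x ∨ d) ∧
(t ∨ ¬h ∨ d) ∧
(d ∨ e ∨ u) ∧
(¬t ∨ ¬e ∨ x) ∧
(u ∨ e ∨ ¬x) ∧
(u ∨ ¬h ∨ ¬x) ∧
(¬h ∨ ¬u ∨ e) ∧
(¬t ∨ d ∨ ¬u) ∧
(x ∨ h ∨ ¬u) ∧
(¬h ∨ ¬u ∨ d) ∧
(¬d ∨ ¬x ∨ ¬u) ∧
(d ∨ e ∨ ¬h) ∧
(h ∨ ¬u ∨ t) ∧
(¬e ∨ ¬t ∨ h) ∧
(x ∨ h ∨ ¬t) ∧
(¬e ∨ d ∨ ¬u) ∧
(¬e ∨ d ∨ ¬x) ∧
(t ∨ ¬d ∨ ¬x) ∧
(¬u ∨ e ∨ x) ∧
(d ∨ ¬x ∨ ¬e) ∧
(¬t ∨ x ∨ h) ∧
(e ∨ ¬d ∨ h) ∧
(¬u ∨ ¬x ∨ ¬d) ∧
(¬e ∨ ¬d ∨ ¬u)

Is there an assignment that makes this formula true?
No

No, the formula is not satisfiable.

No assignment of truth values to the variables can make all 26 clauses true simultaneously.

The formula is UNSAT (unsatisfiable).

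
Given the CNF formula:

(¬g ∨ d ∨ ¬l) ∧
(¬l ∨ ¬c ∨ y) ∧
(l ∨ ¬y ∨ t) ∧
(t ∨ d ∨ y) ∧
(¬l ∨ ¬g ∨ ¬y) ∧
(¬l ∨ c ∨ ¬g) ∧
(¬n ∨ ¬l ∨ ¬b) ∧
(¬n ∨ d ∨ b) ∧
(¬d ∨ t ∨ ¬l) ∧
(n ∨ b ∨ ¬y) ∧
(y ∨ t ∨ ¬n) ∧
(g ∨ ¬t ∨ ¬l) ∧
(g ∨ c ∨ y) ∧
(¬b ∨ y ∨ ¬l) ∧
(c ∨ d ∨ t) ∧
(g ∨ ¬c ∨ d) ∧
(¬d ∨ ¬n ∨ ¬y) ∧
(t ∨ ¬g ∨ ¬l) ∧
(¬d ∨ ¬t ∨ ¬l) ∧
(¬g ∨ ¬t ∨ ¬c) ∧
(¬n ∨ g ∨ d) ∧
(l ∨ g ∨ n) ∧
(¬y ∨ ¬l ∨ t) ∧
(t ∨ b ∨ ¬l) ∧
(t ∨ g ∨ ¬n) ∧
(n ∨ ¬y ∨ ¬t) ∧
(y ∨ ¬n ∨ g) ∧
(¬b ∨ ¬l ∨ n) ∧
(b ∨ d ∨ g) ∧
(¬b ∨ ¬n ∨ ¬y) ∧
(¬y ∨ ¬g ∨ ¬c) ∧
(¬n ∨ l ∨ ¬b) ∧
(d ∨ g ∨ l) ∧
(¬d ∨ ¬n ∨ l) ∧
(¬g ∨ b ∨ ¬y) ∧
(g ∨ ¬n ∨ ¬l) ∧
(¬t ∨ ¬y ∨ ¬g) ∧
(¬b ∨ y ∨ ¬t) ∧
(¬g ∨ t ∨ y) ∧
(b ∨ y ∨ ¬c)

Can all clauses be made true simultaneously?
Yes

Yes, the formula is satisfiable.

One satisfying assignment is: d=True, y=False, n=False, b=False, g=True, t=True, l=False, c=False

Verification: With this assignment, all 40 clauses evaluate to true.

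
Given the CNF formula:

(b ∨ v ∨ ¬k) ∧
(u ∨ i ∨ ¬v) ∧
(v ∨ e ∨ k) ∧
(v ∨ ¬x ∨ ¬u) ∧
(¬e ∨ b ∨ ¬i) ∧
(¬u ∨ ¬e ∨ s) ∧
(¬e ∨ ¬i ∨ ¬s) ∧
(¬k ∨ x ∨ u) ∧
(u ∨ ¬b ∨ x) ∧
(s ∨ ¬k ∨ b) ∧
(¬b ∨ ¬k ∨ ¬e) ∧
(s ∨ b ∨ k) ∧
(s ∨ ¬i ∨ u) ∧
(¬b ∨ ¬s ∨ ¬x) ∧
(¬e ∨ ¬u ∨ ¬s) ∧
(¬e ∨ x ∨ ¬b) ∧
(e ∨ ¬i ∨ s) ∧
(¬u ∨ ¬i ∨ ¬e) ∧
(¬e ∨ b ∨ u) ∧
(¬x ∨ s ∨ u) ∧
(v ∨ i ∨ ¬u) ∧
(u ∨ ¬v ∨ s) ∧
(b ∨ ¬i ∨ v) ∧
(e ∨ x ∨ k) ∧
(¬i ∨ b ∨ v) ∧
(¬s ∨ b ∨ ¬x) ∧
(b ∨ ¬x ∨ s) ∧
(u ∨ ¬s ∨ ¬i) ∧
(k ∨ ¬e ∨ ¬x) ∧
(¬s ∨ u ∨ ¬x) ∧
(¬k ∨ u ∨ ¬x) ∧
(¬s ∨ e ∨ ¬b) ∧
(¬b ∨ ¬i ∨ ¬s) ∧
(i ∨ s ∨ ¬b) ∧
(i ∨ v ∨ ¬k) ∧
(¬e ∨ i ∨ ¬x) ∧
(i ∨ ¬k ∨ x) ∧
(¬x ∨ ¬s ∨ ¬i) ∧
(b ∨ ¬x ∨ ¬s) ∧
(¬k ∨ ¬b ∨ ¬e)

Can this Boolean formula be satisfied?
Yes

Yes, the formula is satisfiable.

One satisfying assignment is: k=True, s=True, x=False, i=True, u=True, e=False, b=False, v=True

Verification: With this assignment, all 40 clauses evaluate to true.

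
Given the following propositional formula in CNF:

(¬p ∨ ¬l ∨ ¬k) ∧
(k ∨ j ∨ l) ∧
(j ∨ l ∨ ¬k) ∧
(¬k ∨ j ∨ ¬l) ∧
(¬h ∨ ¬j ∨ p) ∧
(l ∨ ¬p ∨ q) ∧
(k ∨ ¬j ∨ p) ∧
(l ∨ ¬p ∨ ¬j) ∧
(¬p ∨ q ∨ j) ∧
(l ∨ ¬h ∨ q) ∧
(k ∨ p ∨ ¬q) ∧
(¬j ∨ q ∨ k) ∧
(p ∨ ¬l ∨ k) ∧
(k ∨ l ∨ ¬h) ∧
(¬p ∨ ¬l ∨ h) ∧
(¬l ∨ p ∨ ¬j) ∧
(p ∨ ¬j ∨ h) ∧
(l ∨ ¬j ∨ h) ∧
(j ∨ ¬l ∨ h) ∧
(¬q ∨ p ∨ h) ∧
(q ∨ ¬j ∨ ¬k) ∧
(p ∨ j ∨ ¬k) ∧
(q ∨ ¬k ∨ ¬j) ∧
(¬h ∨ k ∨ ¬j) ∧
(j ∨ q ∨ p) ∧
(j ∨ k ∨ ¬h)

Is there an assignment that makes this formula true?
No

No, the formula is not satisfiable.

No assignment of truth values to the variables can make all 26 clauses true simultaneously.

The formula is UNSAT (unsatisfiable).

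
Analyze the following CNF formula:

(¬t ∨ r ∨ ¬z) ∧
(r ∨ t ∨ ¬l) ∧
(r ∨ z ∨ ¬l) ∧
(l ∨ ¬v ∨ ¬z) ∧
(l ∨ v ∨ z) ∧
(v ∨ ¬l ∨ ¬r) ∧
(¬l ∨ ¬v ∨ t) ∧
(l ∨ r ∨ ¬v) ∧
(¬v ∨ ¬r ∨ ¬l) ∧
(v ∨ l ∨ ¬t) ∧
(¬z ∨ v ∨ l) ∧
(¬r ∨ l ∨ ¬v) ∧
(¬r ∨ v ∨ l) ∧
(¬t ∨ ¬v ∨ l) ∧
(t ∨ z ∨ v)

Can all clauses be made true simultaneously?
No

No, the formula is not satisfiable.

No assignment of truth values to the variables can make all 15 clauses true simultaneously.

The formula is UNSAT (unsatisfiable).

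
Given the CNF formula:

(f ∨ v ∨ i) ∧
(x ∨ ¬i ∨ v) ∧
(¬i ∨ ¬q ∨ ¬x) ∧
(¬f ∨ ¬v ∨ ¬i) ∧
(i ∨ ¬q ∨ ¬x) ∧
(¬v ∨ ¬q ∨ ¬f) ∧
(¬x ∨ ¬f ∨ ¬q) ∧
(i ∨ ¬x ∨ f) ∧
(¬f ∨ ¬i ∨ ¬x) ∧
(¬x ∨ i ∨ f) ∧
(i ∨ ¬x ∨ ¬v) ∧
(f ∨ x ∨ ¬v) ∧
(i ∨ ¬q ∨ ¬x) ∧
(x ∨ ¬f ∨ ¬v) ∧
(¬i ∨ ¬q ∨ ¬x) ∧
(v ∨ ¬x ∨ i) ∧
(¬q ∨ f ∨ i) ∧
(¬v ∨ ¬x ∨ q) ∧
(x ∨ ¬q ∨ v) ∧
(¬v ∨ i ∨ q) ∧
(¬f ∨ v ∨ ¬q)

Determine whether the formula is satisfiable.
Yes

Yes, the formula is satisfiable.

One satisfying assignment is: i=True, v=False, x=True, f=False, q=False

Verification: With this assignment, all 21 clauses evaluate to true.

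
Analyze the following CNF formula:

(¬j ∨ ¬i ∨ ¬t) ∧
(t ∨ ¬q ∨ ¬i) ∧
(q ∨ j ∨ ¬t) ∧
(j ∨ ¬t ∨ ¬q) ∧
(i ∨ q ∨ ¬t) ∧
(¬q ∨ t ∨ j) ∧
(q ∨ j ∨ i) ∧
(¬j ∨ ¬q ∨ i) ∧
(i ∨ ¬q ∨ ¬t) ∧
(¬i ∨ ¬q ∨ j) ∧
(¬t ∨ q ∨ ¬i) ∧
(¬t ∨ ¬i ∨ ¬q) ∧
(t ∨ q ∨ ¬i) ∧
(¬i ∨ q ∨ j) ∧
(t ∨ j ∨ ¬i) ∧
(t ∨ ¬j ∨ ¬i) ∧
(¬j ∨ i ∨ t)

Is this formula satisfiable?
No

No, the formula is not satisfiable.

No assignment of truth values to the variables can make all 17 clauses true simultaneously.

The formula is UNSAT (unsatisfiable).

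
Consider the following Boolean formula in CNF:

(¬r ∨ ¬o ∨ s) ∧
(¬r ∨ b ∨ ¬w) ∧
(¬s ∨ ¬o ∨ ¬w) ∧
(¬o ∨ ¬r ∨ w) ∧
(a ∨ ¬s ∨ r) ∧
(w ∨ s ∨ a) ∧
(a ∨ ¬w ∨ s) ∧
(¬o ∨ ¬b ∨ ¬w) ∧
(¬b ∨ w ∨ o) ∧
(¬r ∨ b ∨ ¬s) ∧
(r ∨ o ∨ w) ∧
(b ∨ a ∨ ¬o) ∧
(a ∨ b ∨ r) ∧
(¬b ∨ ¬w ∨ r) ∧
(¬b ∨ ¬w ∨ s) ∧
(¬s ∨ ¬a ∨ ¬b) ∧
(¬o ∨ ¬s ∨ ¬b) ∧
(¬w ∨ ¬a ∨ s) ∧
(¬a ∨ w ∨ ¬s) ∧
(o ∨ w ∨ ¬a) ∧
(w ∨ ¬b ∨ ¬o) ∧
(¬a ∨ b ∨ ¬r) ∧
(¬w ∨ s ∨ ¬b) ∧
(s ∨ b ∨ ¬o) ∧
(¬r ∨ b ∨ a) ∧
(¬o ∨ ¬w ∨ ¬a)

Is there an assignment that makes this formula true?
Yes

Yes, the formula is satisfiable.

One satisfying assignment is: a=True, b=False, r=False, s=True, w=True, o=False

Verification: With this assignment, all 26 clauses evaluate to true.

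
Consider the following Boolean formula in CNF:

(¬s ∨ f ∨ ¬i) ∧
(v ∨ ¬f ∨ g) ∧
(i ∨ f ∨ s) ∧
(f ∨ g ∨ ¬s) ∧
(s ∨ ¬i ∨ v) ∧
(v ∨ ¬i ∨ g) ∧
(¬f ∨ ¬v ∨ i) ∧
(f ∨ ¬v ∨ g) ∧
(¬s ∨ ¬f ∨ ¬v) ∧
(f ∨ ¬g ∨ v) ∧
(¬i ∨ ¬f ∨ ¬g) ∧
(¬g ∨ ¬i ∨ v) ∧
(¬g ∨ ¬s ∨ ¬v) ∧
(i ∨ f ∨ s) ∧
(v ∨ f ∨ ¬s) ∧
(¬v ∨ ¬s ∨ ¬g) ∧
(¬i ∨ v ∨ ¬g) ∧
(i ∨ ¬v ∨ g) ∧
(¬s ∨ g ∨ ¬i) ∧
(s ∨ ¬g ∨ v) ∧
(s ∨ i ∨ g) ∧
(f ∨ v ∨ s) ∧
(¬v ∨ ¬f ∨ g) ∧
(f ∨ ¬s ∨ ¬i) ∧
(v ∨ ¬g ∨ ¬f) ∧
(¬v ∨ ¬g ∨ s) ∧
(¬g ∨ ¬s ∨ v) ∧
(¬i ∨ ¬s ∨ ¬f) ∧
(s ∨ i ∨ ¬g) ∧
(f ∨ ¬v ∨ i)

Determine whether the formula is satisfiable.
No

No, the formula is not satisfiable.

No assignment of truth values to the variables can make all 30 clauses true simultaneously.

The formula is UNSAT (unsatisfiable).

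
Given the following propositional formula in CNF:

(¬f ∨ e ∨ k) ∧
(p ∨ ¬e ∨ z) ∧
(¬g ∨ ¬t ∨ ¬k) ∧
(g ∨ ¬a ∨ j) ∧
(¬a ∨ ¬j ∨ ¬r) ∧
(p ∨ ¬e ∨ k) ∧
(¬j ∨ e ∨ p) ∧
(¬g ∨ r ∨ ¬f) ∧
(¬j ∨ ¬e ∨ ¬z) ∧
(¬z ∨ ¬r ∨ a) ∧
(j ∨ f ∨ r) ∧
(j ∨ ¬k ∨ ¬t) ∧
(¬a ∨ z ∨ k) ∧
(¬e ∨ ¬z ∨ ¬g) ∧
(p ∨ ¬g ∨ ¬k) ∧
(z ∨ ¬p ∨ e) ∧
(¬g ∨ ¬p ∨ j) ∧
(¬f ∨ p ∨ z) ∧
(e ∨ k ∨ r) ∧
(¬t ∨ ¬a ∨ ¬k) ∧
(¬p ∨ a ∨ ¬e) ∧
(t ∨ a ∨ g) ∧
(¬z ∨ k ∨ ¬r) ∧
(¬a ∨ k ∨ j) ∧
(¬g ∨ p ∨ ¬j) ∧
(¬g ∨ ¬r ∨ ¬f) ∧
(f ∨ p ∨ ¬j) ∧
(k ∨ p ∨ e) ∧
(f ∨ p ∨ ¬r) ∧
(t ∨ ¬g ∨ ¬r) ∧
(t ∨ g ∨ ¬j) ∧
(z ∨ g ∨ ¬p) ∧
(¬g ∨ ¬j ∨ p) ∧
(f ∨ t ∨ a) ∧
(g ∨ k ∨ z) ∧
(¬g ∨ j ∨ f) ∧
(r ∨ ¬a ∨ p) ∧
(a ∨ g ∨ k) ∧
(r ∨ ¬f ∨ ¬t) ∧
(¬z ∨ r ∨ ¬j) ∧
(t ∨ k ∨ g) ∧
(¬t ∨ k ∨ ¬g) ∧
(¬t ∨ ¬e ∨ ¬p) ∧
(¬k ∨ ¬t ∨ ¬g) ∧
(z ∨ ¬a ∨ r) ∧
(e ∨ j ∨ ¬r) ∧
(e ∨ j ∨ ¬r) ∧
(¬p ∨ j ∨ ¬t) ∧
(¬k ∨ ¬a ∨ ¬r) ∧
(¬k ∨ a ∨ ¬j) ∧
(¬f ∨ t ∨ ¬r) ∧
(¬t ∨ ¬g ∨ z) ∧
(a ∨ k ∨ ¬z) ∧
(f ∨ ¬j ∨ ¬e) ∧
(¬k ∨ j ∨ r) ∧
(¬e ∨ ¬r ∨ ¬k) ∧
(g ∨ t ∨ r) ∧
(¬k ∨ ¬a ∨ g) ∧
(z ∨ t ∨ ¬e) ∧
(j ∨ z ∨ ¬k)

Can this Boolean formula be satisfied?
No

No, the formula is not satisfiable.

No assignment of truth values to the variables can make all 60 clauses true simultaneously.

The formula is UNSAT (unsatisfiable).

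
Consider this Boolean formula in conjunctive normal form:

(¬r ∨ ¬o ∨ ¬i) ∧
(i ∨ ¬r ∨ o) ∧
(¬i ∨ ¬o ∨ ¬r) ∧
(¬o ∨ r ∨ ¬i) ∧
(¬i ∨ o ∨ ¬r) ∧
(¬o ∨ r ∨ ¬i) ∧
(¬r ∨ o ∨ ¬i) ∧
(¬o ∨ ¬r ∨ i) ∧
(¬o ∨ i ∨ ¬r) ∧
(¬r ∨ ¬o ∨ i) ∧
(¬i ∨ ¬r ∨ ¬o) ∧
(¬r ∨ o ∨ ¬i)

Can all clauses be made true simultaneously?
Yes

Yes, the formula is satisfiable.

One satisfying assignment is: r=False, i=False, o=False

Verification: With this assignment, all 12 clauses evaluate to true.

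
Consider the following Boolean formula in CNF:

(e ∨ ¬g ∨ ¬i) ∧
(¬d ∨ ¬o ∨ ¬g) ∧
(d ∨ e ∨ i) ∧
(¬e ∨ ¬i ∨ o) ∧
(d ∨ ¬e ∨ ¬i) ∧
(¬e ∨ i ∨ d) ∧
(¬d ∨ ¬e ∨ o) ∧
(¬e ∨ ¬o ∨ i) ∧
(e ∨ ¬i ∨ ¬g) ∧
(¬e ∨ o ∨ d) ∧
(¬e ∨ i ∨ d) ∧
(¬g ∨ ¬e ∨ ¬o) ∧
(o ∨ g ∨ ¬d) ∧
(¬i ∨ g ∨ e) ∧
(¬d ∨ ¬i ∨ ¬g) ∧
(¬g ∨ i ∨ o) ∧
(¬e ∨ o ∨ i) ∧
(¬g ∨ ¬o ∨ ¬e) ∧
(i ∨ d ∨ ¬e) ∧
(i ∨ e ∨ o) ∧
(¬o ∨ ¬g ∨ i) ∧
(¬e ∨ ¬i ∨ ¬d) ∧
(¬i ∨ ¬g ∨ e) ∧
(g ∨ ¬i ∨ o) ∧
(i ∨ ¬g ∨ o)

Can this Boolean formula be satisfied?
Yes

Yes, the formula is satisfiable.

One satisfying assignment is: i=False, g=False, o=True, e=False, d=True

Verification: With this assignment, all 25 clauses evaluate to true.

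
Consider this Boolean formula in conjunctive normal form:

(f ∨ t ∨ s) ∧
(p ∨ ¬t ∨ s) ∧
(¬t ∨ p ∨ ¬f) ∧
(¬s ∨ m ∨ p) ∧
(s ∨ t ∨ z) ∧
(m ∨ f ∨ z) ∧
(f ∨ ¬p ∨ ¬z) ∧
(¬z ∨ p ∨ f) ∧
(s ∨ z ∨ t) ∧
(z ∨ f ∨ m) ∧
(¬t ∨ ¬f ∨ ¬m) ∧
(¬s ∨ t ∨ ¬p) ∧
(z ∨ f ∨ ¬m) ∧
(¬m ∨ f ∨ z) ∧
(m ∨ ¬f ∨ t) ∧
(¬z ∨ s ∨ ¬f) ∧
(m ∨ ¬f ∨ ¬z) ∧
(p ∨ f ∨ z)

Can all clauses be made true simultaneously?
Yes

Yes, the formula is satisfiable.

One satisfying assignment is: p=True, s=False, z=False, t=True, f=True, m=False

Verification: With this assignment, all 18 clauses evaluate to true.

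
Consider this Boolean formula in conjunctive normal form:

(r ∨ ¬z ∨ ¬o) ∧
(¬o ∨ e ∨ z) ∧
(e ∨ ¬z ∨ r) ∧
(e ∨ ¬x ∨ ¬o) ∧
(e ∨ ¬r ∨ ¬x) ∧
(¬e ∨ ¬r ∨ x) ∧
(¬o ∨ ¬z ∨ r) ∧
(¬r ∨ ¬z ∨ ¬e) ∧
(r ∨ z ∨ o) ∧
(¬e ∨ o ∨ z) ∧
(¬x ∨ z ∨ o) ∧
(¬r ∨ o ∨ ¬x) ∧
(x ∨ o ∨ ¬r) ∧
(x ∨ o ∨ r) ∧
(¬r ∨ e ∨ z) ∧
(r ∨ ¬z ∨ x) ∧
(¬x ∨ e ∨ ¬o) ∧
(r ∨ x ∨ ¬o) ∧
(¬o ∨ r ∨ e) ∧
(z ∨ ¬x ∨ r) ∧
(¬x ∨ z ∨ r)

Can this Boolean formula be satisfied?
Yes

Yes, the formula is satisfiable.

One satisfying assignment is: z=True, r=False, x=True, e=True, o=False

Verification: With this assignment, all 21 clauses evaluate to true.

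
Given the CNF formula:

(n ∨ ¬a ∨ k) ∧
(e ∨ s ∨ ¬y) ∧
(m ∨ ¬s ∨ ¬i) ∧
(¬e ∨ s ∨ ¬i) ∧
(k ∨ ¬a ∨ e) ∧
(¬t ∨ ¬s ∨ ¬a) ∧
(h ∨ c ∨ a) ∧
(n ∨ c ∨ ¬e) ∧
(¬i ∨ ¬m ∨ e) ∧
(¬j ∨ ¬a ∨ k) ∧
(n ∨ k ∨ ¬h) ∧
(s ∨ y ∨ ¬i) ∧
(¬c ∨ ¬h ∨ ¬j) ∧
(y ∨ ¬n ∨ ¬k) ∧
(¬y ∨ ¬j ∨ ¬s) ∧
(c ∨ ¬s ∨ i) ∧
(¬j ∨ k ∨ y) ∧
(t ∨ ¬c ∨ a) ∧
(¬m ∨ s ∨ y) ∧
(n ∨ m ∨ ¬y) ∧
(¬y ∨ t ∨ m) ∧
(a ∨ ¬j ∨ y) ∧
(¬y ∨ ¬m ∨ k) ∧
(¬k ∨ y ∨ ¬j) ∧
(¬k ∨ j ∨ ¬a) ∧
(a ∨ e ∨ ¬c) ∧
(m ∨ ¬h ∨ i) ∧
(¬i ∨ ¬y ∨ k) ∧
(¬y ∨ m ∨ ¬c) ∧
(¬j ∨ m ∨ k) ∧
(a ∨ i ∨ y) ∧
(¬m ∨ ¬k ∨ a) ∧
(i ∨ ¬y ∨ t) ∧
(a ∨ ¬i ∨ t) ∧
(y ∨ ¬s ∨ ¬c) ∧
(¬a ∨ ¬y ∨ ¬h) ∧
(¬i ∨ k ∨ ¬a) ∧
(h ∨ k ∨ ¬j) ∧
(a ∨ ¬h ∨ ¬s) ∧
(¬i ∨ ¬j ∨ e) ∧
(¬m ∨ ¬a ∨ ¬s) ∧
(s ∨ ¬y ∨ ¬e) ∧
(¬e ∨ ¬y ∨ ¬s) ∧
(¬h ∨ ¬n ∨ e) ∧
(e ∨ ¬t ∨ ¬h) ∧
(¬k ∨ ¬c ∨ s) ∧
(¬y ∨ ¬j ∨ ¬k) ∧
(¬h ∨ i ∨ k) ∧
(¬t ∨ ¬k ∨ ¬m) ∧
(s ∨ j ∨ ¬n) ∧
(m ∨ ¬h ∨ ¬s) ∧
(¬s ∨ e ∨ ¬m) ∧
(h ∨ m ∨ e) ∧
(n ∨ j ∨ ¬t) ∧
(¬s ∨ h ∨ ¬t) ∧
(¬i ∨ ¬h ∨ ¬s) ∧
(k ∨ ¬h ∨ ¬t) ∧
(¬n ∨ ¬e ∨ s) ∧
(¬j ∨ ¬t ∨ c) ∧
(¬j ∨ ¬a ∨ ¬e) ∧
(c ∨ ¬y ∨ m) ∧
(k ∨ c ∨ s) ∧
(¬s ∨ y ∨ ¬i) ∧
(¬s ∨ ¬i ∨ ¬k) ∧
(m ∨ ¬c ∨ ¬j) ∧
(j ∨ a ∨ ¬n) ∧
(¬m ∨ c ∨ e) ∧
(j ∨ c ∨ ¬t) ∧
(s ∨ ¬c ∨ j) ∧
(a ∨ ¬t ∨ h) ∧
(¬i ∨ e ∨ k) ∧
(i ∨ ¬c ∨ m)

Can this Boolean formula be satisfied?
No

No, the formula is not satisfiable.

No assignment of truth values to the variables can make all 72 clauses true simultaneously.

The formula is UNSAT (unsatisfiable).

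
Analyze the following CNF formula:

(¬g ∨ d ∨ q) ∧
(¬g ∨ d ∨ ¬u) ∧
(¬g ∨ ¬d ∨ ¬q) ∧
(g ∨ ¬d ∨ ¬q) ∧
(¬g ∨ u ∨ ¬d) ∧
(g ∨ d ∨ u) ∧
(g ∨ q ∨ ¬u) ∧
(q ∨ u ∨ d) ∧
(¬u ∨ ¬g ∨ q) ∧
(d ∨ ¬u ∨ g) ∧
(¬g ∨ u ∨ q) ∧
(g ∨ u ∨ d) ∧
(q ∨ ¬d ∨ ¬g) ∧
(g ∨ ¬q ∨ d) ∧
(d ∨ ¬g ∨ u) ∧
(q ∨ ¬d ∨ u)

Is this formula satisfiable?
No

No, the formula is not satisfiable.

No assignment of truth values to the variables can make all 16 clauses true simultaneously.

The formula is UNSAT (unsatisfiable).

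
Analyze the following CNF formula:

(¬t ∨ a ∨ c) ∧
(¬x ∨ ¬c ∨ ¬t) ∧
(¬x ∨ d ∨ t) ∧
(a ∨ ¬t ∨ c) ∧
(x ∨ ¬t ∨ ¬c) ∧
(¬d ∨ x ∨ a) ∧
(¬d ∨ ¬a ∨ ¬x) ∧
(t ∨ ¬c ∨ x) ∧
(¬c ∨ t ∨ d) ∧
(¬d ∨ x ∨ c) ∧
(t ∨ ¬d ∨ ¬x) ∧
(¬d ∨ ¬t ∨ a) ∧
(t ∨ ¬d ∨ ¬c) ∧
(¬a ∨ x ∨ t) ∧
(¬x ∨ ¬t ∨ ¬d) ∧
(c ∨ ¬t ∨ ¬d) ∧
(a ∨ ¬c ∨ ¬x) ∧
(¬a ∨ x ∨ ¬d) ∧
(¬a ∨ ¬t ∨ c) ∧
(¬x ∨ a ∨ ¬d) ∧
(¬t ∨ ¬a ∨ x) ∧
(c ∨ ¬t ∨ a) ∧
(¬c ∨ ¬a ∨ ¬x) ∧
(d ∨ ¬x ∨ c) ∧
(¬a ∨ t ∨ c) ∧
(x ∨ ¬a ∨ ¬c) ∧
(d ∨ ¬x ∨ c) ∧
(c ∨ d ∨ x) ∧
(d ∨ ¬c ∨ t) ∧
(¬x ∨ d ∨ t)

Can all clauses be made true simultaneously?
No

No, the formula is not satisfiable.

No assignment of truth values to the variables can make all 30 clauses true simultaneously.

The formula is UNSAT (unsatisfiable).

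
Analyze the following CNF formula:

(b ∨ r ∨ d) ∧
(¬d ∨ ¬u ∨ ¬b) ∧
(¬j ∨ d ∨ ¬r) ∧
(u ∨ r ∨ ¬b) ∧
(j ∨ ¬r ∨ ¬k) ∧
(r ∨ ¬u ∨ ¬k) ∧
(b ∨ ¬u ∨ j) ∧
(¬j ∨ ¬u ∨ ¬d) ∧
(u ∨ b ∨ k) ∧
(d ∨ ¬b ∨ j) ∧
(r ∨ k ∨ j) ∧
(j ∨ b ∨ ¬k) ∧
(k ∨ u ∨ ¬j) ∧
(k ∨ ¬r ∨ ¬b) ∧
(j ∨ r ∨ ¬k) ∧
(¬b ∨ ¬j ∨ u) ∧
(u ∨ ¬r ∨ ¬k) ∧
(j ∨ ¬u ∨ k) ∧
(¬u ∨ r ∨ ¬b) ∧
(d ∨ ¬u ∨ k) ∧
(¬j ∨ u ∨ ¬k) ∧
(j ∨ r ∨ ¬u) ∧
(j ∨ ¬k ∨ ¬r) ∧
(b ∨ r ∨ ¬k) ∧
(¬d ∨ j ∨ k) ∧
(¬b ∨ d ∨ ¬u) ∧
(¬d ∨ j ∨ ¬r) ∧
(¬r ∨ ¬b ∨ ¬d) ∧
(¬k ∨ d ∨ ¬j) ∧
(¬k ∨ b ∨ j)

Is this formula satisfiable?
No

No, the formula is not satisfiable.

No assignment of truth values to the variables can make all 30 clauses true simultaneously.

The formula is UNSAT (unsatisfiable).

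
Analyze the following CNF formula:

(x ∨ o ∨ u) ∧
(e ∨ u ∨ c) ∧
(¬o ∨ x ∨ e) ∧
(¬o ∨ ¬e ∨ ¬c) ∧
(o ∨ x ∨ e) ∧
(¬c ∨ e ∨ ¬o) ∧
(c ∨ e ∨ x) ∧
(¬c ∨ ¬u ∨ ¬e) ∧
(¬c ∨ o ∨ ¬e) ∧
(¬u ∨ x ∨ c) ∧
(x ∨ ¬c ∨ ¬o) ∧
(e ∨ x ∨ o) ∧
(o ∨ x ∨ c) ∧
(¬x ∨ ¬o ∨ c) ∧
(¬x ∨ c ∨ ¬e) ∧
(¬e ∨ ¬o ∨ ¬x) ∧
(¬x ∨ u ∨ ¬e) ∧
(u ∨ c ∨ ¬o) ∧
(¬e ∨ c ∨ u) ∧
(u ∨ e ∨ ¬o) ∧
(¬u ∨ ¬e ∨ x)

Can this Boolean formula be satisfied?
Yes

Yes, the formula is satisfiable.

One satisfying assignment is: u=False, x=True, o=False, c=True, e=False

Verification: With this assignment, all 21 clauses evaluate to true.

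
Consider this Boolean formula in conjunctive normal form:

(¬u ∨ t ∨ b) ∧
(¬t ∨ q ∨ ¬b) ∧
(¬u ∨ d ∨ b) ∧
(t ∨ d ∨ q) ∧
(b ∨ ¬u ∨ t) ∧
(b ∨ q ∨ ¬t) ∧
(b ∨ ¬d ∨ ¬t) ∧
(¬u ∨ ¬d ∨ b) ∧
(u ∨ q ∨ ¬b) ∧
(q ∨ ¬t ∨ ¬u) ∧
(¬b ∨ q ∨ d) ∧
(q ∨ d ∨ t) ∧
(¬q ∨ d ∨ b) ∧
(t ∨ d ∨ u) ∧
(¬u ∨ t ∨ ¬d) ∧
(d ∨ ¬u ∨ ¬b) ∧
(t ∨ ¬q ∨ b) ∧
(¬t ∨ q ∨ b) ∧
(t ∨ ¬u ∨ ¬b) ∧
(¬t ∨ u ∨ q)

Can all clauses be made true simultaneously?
Yes

Yes, the formula is satisfiable.

One satisfying assignment is: t=True, b=True, d=False, u=False, q=True

Verification: With this assignment, all 20 clauses evaluate to true.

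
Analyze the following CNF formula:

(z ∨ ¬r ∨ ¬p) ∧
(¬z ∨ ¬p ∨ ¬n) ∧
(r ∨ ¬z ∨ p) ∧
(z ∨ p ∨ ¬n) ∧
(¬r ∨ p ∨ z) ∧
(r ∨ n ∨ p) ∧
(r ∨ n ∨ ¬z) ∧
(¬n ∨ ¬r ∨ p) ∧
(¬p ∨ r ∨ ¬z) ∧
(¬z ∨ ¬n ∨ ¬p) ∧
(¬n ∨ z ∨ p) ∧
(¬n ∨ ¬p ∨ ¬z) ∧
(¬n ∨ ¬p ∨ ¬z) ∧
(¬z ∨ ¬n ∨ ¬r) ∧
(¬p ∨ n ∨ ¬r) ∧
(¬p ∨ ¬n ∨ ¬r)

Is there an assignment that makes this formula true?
Yes

Yes, the formula is satisfiable.

One satisfying assignment is: p=True, n=False, r=False, z=False

Verification: With this assignment, all 16 clauses evaluate to true.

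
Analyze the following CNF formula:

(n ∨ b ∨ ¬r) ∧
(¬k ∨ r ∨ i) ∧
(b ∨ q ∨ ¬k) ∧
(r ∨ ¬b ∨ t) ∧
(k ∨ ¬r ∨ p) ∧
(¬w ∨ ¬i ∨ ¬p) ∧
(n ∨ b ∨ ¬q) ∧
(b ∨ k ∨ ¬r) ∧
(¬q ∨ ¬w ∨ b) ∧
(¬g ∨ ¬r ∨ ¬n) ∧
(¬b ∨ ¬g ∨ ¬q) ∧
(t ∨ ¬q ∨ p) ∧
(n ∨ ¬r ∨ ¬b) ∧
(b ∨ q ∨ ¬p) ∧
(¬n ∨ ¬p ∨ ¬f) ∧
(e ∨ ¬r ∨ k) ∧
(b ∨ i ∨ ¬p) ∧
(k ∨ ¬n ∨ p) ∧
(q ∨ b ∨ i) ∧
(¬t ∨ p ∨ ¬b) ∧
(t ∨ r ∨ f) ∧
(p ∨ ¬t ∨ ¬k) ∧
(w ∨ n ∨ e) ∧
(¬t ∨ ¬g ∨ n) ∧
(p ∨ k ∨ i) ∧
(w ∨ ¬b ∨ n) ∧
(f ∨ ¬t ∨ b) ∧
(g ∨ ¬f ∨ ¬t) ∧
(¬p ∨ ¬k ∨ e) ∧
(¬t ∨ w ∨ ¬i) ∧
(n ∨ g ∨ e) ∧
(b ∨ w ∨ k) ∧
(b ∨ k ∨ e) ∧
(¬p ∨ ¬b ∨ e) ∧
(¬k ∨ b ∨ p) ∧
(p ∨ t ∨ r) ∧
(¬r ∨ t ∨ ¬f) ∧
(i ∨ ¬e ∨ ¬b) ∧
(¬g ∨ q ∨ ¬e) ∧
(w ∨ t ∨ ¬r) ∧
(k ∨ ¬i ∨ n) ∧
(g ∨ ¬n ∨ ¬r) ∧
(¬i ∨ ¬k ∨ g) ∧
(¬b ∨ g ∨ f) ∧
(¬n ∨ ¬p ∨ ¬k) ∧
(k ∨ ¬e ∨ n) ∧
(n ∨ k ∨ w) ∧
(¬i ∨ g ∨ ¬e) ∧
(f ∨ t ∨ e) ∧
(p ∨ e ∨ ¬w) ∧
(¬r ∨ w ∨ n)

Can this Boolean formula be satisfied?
No

No, the formula is not satisfiable.

No assignment of truth values to the variables can make all 51 clauses true simultaneously.

The formula is UNSAT (unsatisfiable).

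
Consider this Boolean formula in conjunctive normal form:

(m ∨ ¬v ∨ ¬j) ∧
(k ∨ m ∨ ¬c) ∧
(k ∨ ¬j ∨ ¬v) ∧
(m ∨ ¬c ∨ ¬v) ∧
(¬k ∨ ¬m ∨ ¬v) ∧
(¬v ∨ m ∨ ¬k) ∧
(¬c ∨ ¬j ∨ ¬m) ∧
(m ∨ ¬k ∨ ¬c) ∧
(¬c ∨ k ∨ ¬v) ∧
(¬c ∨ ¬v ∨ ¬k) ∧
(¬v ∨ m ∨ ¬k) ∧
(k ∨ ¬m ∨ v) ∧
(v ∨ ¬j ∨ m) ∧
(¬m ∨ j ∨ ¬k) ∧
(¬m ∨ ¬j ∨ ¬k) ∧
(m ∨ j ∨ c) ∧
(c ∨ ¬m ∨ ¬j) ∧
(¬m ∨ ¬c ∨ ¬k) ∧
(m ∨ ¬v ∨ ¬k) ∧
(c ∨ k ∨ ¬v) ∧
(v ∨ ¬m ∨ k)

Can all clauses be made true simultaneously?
No

No, the formula is not satisfiable.

No assignment of truth values to the variables can make all 21 clauses true simultaneously.

The formula is UNSAT (unsatisfiable).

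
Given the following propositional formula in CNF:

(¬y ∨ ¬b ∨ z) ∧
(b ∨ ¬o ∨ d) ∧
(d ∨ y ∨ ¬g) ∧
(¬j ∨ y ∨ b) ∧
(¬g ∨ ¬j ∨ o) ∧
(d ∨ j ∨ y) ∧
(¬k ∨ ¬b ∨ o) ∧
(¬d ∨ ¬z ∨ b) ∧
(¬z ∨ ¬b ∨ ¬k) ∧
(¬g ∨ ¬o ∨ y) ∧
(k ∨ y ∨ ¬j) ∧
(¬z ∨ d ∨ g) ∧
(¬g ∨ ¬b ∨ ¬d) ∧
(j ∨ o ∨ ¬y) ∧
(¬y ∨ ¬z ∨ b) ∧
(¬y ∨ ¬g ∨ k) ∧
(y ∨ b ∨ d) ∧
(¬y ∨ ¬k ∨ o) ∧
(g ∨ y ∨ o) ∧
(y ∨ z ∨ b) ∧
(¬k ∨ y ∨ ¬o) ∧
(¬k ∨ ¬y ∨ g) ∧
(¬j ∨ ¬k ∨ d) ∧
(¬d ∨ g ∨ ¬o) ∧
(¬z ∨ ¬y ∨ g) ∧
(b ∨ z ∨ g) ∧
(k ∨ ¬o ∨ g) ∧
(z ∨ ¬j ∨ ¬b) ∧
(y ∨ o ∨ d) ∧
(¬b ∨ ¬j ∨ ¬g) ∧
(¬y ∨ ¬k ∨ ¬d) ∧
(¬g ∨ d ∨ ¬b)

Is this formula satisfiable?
No

No, the formula is not satisfiable.

No assignment of truth values to the variables can make all 32 clauses true simultaneously.

The formula is UNSAT (unsatisfiable).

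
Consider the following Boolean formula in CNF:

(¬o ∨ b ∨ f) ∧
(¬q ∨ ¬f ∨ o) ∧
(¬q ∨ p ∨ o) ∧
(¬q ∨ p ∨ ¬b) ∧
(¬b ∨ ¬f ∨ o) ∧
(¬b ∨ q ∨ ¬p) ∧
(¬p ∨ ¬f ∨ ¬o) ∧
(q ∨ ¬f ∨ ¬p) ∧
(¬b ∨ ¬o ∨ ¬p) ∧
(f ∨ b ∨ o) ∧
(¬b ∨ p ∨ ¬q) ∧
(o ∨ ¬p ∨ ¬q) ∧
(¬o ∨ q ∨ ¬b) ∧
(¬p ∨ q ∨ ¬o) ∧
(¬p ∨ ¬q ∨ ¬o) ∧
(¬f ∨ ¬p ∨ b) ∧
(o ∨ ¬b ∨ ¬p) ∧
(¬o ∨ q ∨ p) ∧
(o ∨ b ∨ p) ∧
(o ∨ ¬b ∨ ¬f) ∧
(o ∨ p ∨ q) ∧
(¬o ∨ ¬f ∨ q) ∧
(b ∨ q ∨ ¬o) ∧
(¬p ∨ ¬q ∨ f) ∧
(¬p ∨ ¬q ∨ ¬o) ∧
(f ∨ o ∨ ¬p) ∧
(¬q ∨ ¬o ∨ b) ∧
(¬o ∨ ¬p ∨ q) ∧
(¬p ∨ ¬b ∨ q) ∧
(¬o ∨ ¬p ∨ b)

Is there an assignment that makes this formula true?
No

No, the formula is not satisfiable.

No assignment of truth values to the variables can make all 30 clauses true simultaneously.

The formula is UNSAT (unsatisfiable).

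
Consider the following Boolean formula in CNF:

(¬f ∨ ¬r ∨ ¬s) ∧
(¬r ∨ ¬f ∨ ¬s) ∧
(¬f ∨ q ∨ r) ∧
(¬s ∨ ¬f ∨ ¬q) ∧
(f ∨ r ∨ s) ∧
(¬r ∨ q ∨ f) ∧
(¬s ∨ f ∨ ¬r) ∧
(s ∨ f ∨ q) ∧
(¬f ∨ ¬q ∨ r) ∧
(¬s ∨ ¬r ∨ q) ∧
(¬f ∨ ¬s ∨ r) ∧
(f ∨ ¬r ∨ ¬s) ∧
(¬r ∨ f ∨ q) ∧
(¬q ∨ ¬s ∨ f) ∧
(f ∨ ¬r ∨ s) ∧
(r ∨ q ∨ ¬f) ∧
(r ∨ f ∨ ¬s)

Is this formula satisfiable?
Yes

Yes, the formula is satisfiable.

One satisfying assignment is: q=False, s=False, f=True, r=True

Verification: With this assignment, all 17 clauses evaluate to true.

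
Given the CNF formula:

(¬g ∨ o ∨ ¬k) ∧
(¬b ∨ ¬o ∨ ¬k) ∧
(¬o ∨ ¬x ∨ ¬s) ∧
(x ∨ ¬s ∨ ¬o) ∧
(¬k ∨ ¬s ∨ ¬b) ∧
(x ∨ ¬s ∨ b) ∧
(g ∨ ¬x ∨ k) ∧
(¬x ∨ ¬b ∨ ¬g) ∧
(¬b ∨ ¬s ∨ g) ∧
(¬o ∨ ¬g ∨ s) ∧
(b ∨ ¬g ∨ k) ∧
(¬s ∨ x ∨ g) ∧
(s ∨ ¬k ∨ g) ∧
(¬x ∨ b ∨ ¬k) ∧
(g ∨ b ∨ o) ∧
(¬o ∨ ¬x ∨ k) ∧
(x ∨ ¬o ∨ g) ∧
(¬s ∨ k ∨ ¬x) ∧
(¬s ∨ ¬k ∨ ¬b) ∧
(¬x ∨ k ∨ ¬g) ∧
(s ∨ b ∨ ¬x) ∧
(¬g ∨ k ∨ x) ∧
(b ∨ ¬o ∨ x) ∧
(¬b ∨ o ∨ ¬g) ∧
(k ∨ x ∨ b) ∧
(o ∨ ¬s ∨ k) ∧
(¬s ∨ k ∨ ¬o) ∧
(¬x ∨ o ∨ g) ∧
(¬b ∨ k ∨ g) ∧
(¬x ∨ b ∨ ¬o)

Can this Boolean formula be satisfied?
No

No, the formula is not satisfiable.

No assignment of truth values to the variables can make all 30 clauses true simultaneously.

The formula is UNSAT (unsatisfiable).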